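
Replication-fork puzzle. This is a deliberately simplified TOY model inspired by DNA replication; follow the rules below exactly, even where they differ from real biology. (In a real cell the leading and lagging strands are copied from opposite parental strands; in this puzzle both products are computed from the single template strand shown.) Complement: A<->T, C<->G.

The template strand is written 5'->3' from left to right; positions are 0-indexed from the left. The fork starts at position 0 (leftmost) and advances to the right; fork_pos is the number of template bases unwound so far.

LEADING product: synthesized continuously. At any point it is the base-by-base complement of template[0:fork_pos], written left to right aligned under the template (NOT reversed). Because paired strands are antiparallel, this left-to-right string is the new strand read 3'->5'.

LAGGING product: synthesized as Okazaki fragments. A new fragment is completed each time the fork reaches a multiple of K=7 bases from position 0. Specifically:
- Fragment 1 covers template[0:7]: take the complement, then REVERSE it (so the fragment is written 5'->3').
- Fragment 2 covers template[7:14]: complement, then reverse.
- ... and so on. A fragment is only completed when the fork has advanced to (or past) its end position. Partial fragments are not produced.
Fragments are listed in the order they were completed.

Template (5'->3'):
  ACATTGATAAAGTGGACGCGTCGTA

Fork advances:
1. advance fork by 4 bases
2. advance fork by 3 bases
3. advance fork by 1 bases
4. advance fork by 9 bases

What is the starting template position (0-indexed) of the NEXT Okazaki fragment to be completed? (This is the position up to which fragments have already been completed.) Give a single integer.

Answer: 14

Derivation:
Step 1: advance 4 -> fork_pos = 0 + 4 = 4. Next multiple of 7 is 7 (not reached); still 0 fragment(s).
Step 2: advance 3 -> fork_pos = 4 + 3 = 7. Reached multiple(s) of 7: 7 -> fragment 1 completed (1 total).
Step 3: advance 1 -> fork_pos = 7 + 1 = 8. Next multiple of 7 is 14 (not reached); still 1 fragment(s).
Step 4: advance 9 -> fork_pos = 8 + 9 = 17. Reached multiple(s) of 7: 14 -> fragment 2 completed (2 total).
2 fragment(s) completed, covering template[0:14] (2 x 7 = 14). The next fragment, fragment 3, covers template[14:21], so it starts at position 14.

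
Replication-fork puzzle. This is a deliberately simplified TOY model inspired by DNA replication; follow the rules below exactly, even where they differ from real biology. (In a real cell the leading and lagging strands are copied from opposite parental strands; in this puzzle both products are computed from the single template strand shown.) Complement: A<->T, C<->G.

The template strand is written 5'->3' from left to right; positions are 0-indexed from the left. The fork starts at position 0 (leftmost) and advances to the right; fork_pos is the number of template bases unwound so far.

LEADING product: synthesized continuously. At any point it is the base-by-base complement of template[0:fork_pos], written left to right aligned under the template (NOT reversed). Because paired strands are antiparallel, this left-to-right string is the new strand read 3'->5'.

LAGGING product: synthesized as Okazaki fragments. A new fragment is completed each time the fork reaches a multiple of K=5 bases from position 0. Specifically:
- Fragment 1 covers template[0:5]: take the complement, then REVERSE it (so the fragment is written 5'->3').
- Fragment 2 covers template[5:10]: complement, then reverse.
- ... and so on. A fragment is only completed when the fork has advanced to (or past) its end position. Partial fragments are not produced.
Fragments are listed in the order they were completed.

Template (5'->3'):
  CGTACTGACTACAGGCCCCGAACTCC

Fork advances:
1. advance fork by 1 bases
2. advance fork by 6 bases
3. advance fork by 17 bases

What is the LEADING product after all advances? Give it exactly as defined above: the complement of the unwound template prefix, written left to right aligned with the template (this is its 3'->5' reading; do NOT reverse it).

Answer: GCATGACTGATGTCCGGGGCTTGA

Derivation:
Step 1: advance 1 -> fork_pos = 0 + 1 = 1.
Step 2: advance 6 -> fork_pos = 1 + 6 = 7.
Step 3: advance 17 -> fork_pos = 7 + 17 = 24.
Unwound prefix: template[0:24] = CGTACTGACTACAGGCCCCGAACT
Complement it base by base (A<->T, C<->G), keeping left-to-right order:
  [0:5] CGTAC -> GCATG
  [5:10] TGACT -> ACTGA
  [10:15] ACAGG -> TGTCC
  [15:20] CCCCG -> GGGGC
  [20:24] AACT -> TTGA
Concatenate: GCATGACTGATGTCCGGGGCTTGA (length 24; written aligned with the template, i.e. 3'->5').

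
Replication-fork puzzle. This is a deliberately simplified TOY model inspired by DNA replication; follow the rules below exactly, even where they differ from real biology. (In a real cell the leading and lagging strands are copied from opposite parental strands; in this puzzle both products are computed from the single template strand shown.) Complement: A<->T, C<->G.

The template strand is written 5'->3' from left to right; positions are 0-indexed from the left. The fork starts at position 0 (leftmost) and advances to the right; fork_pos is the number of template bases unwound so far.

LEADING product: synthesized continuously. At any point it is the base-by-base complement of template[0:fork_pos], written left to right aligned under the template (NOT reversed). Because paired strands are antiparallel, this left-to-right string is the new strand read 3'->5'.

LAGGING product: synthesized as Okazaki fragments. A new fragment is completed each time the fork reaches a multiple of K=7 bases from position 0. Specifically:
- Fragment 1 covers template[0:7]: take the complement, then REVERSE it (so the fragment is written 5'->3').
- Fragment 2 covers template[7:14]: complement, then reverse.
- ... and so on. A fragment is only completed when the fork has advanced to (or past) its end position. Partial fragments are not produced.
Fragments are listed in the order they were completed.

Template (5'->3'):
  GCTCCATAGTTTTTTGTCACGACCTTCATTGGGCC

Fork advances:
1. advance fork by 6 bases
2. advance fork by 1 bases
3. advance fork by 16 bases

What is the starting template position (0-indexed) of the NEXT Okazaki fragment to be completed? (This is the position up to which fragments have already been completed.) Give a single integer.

Answer: 21

Derivation:
Step 1: advance 6 -> fork_pos = 0 + 6 = 6. Next multiple of 7 is 7 (not reached); still 0 fragment(s).
Step 2: advance 1 -> fork_pos = 6 + 1 = 7. Reached multiple(s) of 7: 7 -> fragment 1 completed (1 total).
Step 3: advance 16 -> fork_pos = 7 + 16 = 23. Reached multiple(s) of 7: 14, 21 -> fragments 2-3 completed (3 total).
3 fragment(s) completed, covering template[0:21] (3 x 7 = 21). The next fragment, fragment 4, covers template[21:28], so it starts at position 21.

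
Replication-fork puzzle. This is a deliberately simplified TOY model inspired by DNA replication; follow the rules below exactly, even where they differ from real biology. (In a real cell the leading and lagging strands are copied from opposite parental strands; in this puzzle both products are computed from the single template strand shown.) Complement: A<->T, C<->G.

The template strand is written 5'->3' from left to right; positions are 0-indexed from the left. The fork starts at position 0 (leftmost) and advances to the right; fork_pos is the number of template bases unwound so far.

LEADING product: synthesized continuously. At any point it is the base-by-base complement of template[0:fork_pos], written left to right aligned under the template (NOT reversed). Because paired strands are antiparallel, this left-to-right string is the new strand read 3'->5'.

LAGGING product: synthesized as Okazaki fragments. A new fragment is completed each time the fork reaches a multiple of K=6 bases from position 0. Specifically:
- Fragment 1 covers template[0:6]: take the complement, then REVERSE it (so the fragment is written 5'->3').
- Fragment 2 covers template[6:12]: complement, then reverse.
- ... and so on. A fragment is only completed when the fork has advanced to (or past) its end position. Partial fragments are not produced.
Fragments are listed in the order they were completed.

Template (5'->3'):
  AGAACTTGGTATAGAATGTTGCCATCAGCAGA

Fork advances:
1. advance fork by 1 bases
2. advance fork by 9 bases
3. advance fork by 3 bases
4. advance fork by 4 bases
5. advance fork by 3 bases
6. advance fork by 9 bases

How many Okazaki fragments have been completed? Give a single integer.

Answer: 4

Derivation:
Step 1: advance 1 -> fork_pos = 0 + 1 = 1. Next multiple of 6 is 6 (not reached); still 0 fragment(s).
Step 2: advance 9 -> fork_pos = 1 + 9 = 10. Reached multiple(s) of 6: 6 -> fragment 1 completed (1 total).
Step 3: advance 3 -> fork_pos = 10 + 3 = 13. Reached multiple(s) of 6: 12 -> fragment 2 completed (2 total).
Step 4: advance 4 -> fork_pos = 13 + 4 = 17. Next multiple of 6 is 18 (not reached); still 2 fragment(s).
Step 5: advance 3 -> fork_pos = 17 + 3 = 20. Reached multiple(s) of 6: 18 -> fragment 3 completed (3 total).
Step 6: advance 9 -> fork_pos = 20 + 9 = 29. Reached multiple(s) of 6: 24 -> fragment 4 completed (4 total).
Check: final fork_pos = 29; the multiples of 6 that are <= 29 are 6..24 -> 29 // 6 = 4 completed fragment(s).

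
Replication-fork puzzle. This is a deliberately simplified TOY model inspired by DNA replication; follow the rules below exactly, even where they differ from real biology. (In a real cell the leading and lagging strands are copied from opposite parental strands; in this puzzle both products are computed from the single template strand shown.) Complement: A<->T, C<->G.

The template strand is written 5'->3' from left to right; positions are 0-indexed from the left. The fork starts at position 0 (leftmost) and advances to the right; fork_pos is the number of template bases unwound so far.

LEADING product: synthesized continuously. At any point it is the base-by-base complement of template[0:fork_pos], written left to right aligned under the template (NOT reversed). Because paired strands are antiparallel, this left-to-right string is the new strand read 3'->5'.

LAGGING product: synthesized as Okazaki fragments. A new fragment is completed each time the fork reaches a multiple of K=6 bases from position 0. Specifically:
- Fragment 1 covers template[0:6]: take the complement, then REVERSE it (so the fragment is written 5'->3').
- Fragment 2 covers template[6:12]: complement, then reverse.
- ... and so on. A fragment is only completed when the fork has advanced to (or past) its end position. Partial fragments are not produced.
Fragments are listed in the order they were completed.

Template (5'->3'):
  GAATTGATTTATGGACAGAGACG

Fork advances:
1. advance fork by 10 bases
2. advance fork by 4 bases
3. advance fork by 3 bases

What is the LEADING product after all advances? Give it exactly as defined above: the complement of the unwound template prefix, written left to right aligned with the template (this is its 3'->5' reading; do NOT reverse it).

Answer: CTTAACTAAATACCTGT

Derivation:
Step 1: advance 10 -> fork_pos = 0 + 10 = 10.
Step 2: advance 4 -> fork_pos = 10 + 4 = 14.
Step 3: advance 3 -> fork_pos = 14 + 3 = 17.
Unwound prefix: template[0:17] = GAATTGATTTATGGACA
Complement it base by base (A<->T, C<->G), keeping left-to-right order:
  [0:5] GAATT -> CTTAA
  [5:10] GATTT -> CTAAA
  [10:15] ATGGA -> TACCT
  [15:17] CA -> GT
Concatenate: CTTAACTAAATACCTGT (length 17; written aligned with the template, i.e. 3'->5').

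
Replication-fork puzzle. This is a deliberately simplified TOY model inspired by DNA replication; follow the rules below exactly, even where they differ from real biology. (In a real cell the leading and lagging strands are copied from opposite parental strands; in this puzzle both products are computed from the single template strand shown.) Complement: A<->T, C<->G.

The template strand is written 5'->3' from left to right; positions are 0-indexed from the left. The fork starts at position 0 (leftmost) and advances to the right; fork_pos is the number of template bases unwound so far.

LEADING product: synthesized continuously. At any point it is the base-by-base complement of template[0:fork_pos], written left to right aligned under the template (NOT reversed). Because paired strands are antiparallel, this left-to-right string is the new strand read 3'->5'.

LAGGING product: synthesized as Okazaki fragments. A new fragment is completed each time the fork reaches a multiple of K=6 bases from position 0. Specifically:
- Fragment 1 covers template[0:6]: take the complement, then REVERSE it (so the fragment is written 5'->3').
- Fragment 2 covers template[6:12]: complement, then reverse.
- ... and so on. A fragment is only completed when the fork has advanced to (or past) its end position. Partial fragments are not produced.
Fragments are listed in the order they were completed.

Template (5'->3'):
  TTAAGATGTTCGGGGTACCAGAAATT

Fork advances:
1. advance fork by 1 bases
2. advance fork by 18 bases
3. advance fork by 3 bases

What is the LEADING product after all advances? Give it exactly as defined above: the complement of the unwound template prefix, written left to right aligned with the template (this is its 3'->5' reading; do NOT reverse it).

Step 1: advance 1 -> fork_pos = 0 + 1 = 1.
Step 2: advance 18 -> fork_pos = 1 + 18 = 19.
Step 3: advance 3 -> fork_pos = 19 + 3 = 22.
Unwound prefix: template[0:22] = TTAAGATGTTCGGGGTACCAGA
Complement it base by base (A<->T, C<->G), keeping left-to-right order:
  [0:5] TTAAG -> AATTC
  [5:10] ATGTT -> TACAA
  [10:15] CGGGG -> GCCCC
  [15:20] TACCA -> ATGGT
  [20:22] GA -> CT
Concatenate: AATTCTACAAGCCCCATGGTCT (length 22; written aligned with the template, i.e. 3'->5').

Answer: AATTCTACAAGCCCCATGGTCT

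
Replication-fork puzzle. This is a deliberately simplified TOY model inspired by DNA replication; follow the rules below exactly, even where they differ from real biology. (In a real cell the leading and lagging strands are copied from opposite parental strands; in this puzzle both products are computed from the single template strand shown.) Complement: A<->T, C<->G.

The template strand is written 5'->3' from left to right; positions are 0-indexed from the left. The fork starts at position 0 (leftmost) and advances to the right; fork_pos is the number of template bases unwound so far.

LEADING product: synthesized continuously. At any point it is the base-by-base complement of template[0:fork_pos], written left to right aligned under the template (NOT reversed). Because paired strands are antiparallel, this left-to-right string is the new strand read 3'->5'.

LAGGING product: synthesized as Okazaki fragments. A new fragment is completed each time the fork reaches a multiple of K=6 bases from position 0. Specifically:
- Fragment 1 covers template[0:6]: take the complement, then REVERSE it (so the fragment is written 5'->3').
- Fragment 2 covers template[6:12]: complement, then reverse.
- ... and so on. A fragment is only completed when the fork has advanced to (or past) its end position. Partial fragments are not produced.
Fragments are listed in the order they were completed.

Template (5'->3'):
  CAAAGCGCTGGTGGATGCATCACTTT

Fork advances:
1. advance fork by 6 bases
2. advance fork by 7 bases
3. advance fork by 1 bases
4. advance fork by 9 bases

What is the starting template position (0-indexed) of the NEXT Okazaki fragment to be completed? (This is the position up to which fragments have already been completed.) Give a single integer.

Answer: 18

Derivation:
Step 1: advance 6 -> fork_pos = 0 + 6 = 6. Reached multiple(s) of 6: 6 -> fragment 1 completed (1 total).
Step 2: advance 7 -> fork_pos = 6 + 7 = 13. Reached multiple(s) of 6: 12 -> fragment 2 completed (2 total).
Step 3: advance 1 -> fork_pos = 13 + 1 = 14. Next multiple of 6 is 18 (not reached); still 2 fragment(s).
Step 4: advance 9 -> fork_pos = 14 + 9 = 23. Reached multiple(s) of 6: 18 -> fragment 3 completed (3 total).
3 fragment(s) completed, covering template[0:18] (3 x 6 = 18). The next fragment, fragment 4, covers template[18:24], so it starts at position 18.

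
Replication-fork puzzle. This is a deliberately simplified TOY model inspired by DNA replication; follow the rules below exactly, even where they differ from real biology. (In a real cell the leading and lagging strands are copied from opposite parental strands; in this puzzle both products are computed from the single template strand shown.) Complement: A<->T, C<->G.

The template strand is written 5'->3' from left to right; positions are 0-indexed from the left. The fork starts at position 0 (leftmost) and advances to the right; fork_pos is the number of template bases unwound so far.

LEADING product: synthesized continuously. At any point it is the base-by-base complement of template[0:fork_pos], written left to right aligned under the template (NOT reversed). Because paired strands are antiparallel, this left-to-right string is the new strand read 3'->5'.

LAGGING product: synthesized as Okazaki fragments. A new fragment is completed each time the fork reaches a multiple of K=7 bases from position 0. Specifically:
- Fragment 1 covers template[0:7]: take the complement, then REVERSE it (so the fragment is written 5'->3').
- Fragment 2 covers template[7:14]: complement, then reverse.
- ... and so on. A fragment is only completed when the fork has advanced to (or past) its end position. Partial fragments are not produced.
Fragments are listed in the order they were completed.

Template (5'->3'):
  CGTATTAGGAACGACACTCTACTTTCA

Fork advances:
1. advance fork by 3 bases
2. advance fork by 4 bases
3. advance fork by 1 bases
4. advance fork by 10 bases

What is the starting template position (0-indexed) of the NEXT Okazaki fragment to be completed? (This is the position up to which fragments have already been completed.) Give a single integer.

Step 1: advance 3 -> fork_pos = 0 + 3 = 3. Next multiple of 7 is 7 (not reached); still 0 fragment(s).
Step 2: advance 4 -> fork_pos = 3 + 4 = 7. Reached multiple(s) of 7: 7 -> fragment 1 completed (1 total).
Step 3: advance 1 -> fork_pos = 7 + 1 = 8. Next multiple of 7 is 14 (not reached); still 1 fragment(s).
Step 4: advance 10 -> fork_pos = 8 + 10 = 18. Reached multiple(s) of 7: 14 -> fragment 2 completed (2 total).
2 fragment(s) completed, covering template[0:14] (2 x 7 = 14). The next fragment, fragment 3, covers template[14:21], so it starts at position 14.

Answer: 14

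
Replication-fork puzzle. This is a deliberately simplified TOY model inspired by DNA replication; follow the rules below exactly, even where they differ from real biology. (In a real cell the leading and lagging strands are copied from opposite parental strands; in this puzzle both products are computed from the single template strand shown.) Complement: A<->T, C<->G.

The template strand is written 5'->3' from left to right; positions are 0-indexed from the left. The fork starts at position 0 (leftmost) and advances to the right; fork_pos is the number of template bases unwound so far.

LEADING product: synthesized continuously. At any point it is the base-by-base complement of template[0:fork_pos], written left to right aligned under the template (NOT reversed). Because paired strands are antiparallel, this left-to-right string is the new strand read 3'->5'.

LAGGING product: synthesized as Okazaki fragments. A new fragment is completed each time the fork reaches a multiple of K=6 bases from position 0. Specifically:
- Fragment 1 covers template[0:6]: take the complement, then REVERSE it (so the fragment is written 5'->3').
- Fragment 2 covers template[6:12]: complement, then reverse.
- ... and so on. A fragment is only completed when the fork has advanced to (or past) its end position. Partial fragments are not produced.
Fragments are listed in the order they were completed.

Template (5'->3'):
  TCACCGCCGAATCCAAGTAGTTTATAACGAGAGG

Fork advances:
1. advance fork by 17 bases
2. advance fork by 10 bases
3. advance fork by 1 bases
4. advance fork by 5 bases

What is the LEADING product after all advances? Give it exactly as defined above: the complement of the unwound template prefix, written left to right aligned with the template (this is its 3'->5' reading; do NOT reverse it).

Answer: AGTGGCGGCTTAGGTTCATCAAATATTGCTCTC

Derivation:
Step 1: advance 17 -> fork_pos = 0 + 17 = 17.
Step 2: advance 10 -> fork_pos = 17 + 10 = 27.
Step 3: advance 1 -> fork_pos = 27 + 1 = 28.
Step 4: advance 5 -> fork_pos = 28 + 5 = 33.
Unwound prefix: template[0:33] = TCACCGCCGAATCCAAGTAGTTTATAACGAGAG
Complement it base by base (A<->T, C<->G), keeping left-to-right order:
  [0:5] TCACC -> AGTGG
  [5:10] GCCGA -> CGGCT
  [10:15] ATCCA -> TAGGT
  [15:20] AGTAG -> TCATC
  [20:25] TTTAT -> AAATA
  [25:30] AACGA -> TTGCT
  [30:33] GAG -> CTC
Concatenate: AGTGGCGGCTTAGGTTCATCAAATATTGCTCTC (length 33; written aligned with the template, i.e. 3'->5').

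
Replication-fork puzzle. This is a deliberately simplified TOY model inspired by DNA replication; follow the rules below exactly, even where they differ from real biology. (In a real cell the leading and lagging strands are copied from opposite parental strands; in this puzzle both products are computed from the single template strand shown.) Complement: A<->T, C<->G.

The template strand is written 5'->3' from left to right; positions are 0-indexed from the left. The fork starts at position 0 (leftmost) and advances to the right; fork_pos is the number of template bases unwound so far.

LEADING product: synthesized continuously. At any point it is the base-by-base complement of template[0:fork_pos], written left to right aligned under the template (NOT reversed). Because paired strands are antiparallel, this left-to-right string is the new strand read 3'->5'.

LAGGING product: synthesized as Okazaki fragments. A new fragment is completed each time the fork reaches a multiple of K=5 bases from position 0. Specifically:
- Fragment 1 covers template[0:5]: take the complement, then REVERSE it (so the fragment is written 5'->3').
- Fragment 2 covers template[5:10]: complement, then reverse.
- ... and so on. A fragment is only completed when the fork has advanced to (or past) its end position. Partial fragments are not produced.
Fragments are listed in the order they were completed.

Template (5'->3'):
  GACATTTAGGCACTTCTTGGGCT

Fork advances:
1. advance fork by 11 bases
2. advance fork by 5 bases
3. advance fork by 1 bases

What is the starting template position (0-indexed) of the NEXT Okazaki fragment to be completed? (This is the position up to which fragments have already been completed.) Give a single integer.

Step 1: advance 11 -> fork_pos = 0 + 11 = 11. Reached multiple(s) of 5: 5, 10 -> fragments 1-2 completed (2 total).
Step 2: advance 5 -> fork_pos = 11 + 5 = 16. Reached multiple(s) of 5: 15 -> fragment 3 completed (3 total).
Step 3: advance 1 -> fork_pos = 16 + 1 = 17. Next multiple of 5 is 20 (not reached); still 3 fragment(s).
3 fragment(s) completed, covering template[0:15] (3 x 5 = 15). The next fragment, fragment 4, covers template[15:20], so it starts at position 15.

Answer: 15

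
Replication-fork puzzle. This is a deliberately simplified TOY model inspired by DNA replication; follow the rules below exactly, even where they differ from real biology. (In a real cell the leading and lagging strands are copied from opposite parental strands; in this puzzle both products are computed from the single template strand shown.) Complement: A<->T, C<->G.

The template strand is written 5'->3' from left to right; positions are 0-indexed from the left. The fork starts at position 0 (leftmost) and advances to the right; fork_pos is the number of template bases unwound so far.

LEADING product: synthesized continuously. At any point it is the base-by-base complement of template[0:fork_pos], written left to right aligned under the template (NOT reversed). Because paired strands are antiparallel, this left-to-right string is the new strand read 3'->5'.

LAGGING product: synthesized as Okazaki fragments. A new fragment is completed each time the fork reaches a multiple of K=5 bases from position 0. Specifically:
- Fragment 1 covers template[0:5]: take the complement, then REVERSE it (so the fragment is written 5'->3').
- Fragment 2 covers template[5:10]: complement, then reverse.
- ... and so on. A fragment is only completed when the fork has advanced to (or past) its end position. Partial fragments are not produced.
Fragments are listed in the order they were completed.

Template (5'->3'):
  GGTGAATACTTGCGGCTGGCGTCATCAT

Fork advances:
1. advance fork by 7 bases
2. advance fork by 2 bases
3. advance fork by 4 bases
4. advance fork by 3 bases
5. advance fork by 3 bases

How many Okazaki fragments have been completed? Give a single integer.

Answer: 3

Derivation:
Step 1: advance 7 -> fork_pos = 0 + 7 = 7. Reached multiple(s) of 5: 5 -> fragment 1 completed (1 total).
Step 2: advance 2 -> fork_pos = 7 + 2 = 9. Next multiple of 5 is 10 (not reached); still 1 fragment(s).
Step 3: advance 4 -> fork_pos = 9 + 4 = 13. Reached multiple(s) of 5: 10 -> fragment 2 completed (2 total).
Step 4: advance 3 -> fork_pos = 13 + 3 = 16. Reached multiple(s) of 5: 15 -> fragment 3 completed (3 total).
Step 5: advance 3 -> fork_pos = 16 + 3 = 19. Next multiple of 5 is 20 (not reached); still 3 fragment(s).
Check: final fork_pos = 19; the multiples of 5 that are <= 19 are 5..15 -> 19 // 5 = 3 completed fragment(s).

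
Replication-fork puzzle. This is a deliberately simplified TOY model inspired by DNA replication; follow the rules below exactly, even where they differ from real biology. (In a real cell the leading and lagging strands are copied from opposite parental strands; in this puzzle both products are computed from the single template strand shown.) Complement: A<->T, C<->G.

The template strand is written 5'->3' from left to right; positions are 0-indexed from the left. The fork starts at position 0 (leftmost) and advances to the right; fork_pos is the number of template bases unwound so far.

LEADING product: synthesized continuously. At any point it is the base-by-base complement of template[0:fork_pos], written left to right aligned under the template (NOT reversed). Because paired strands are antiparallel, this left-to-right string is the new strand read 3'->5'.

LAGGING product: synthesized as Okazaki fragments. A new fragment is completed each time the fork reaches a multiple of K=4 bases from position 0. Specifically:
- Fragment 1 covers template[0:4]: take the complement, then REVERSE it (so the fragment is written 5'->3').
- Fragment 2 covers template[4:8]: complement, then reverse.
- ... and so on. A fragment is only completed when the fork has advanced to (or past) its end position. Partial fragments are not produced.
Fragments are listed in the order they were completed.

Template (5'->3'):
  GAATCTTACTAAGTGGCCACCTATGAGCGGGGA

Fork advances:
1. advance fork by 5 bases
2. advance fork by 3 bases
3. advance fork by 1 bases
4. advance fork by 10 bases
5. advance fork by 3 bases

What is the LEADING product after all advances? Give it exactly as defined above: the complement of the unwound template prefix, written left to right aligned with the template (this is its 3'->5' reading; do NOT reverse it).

Answer: CTTAGAATGATTCACCGGTGGA

Derivation:
Step 1: advance 5 -> fork_pos = 0 + 5 = 5.
Step 2: advance 3 -> fork_pos = 5 + 3 = 8.
Step 3: advance 1 -> fork_pos = 8 + 1 = 9.
Step 4: advance 10 -> fork_pos = 9 + 10 = 19.
Step 5: advance 3 -> fork_pos = 19 + 3 = 22.
Unwound prefix: template[0:22] = GAATCTTACTAAGTGGCCACCT
Complement it base by base (A<->T, C<->G), keeping left-to-right order:
  [0:5] GAATC -> CTTAG
  [5:10] TTACT -> AATGA
  [10:15] AAGTG -> TTCAC
  [15:20] GCCAC -> CGGTG
  [20:22] CT -> GA
Concatenate: CTTAGAATGATTCACCGGTGGA (length 22; written aligned with the template, i.e. 3'->5').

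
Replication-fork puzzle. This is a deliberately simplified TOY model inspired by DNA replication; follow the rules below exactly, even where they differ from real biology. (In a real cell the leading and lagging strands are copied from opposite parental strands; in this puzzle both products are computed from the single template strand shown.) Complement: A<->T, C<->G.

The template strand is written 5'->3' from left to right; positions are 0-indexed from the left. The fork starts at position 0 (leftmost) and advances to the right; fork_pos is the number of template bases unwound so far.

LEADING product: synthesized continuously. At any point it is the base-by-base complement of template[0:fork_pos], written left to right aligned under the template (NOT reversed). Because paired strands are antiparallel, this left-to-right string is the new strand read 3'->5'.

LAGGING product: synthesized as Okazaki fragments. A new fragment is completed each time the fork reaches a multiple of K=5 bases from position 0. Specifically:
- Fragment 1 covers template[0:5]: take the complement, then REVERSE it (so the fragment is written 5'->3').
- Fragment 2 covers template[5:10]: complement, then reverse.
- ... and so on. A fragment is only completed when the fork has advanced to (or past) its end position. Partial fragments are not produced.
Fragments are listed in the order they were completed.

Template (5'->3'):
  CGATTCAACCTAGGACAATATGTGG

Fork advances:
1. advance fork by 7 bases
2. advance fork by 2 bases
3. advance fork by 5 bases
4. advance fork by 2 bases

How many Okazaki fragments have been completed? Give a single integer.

Answer: 3

Derivation:
Step 1: advance 7 -> fork_pos = 0 + 7 = 7. Reached multiple(s) of 5: 5 -> fragment 1 completed (1 total).
Step 2: advance 2 -> fork_pos = 7 + 2 = 9. Next multiple of 5 is 10 (not reached); still 1 fragment(s).
Step 3: advance 5 -> fork_pos = 9 + 5 = 14. Reached multiple(s) of 5: 10 -> fragment 2 completed (2 total).
Step 4: advance 2 -> fork_pos = 14 + 2 = 16. Reached multiple(s) of 5: 15 -> fragment 3 completed (3 total).
Check: final fork_pos = 16; the multiples of 5 that are <= 16 are 5..15 -> 16 // 5 = 3 completed fragment(s).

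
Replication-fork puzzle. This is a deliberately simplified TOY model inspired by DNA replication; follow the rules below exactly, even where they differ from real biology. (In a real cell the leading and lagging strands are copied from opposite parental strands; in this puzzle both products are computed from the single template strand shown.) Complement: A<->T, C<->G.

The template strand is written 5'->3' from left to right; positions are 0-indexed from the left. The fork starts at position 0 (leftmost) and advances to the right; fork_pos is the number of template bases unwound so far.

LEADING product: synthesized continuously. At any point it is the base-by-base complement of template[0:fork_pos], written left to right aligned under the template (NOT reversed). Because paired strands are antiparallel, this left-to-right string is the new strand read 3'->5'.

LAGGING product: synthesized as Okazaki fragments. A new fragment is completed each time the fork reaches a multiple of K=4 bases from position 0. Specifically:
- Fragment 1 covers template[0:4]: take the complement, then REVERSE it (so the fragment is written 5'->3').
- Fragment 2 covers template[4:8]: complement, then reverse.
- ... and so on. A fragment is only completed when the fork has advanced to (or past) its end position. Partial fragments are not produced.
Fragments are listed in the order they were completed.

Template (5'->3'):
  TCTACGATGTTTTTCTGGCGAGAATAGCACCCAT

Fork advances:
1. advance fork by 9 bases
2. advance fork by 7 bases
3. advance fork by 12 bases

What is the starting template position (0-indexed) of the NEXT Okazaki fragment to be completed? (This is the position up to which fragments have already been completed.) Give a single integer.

Answer: 28

Derivation:
Step 1: advance 9 -> fork_pos = 0 + 9 = 9. Reached multiple(s) of 4: 4, 8 -> fragments 1-2 completed (2 total).
Step 2: advance 7 -> fork_pos = 9 + 7 = 16. Reached multiple(s) of 4: 12, 16 -> fragments 3-4 completed (4 total).
Step 3: advance 12 -> fork_pos = 16 + 12 = 28. Reached multiple(s) of 4: 20, 24, 28 -> fragments 5-7 completed (7 total).
7 fragment(s) completed, covering template[0:28] (7 x 4 = 28). The next fragment, fragment 8, covers template[28:32], so it starts at position 28.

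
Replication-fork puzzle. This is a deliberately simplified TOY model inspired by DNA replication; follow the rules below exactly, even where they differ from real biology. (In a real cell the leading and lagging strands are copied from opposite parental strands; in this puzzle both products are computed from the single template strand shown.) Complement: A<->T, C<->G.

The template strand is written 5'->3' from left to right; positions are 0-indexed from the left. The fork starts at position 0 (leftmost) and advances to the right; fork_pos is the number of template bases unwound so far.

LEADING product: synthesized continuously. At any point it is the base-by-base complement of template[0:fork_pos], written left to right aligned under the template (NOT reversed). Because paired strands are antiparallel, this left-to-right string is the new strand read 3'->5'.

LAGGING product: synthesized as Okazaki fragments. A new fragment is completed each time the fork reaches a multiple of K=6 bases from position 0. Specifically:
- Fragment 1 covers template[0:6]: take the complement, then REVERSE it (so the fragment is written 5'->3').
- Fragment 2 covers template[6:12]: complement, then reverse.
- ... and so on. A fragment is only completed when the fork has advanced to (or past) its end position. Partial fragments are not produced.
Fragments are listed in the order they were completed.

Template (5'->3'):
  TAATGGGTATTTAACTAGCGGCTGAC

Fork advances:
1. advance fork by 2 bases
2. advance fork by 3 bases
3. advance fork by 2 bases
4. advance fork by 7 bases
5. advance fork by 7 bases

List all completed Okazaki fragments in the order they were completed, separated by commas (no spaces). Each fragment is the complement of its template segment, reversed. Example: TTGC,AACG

Step 1: advance 2 -> fork_pos = 0 + 2 = 2. Next multiple of 6 is 6 (not reached); still 0 fragment(s).
Step 2: advance 3 -> fork_pos = 2 + 3 = 5. Next multiple of 6 is 6 (not reached); still 0 fragment(s).
Step 3: advance 2 -> fork_pos = 5 + 2 = 7. Reached multiple(s) of 6: 6 -> fragment 1 completed (1 total).
Step 4: advance 7 -> fork_pos = 7 + 7 = 14. Reached multiple(s) of 6: 12 -> fragment 2 completed (2 total).
Step 5: advance 7 -> fork_pos = 14 + 7 = 21. Reached multiple(s) of 6: 18 -> fragment 3 completed (3 total).
Final fork_pos = 21, so 3 fragment(s) are complete. Build each: template segment -> complement -> reverse.
Fragment 1: template[0:6] = TAATGG -> complement ATTACC -> reversed CCATTA
Fragment 2: template[6:12] = GTATTT -> complement CATAAA -> reversed AAATAC
Fragment 3: template[12:18] = AACTAG -> complement TTGATC -> reversed CTAGTT

Answer: CCATTA,AAATAC,CTAGTT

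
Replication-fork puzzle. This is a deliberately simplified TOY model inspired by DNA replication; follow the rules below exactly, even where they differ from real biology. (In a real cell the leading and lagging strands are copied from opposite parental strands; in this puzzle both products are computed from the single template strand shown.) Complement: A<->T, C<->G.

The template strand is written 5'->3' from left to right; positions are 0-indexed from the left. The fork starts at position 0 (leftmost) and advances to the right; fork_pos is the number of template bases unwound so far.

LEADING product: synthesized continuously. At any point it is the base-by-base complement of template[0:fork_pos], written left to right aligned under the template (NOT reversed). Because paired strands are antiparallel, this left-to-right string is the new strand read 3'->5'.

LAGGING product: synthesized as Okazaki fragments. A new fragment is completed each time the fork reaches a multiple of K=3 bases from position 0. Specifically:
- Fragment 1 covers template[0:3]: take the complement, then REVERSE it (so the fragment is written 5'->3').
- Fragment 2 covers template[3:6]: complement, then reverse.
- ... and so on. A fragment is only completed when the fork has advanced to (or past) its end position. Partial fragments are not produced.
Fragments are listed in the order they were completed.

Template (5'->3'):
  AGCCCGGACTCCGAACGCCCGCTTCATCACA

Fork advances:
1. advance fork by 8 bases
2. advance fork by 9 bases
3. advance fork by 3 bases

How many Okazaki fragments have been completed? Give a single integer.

Step 1: advance 8 -> fork_pos = 0 + 8 = 8. Reached multiple(s) of 3: 3, 6 -> fragments 1-2 completed (2 total).
Step 2: advance 9 -> fork_pos = 8 + 9 = 17. Reached multiple(s) of 3: 9, 12, 15 -> fragments 3-5 completed (5 total).
Step 3: advance 3 -> fork_pos = 17 + 3 = 20. Reached multiple(s) of 3: 18 -> fragment 6 completed (6 total).
Check: final fork_pos = 20; the multiples of 3 that are <= 20 are 3..18 -> 20 // 3 = 6 completed fragment(s).

Answer: 6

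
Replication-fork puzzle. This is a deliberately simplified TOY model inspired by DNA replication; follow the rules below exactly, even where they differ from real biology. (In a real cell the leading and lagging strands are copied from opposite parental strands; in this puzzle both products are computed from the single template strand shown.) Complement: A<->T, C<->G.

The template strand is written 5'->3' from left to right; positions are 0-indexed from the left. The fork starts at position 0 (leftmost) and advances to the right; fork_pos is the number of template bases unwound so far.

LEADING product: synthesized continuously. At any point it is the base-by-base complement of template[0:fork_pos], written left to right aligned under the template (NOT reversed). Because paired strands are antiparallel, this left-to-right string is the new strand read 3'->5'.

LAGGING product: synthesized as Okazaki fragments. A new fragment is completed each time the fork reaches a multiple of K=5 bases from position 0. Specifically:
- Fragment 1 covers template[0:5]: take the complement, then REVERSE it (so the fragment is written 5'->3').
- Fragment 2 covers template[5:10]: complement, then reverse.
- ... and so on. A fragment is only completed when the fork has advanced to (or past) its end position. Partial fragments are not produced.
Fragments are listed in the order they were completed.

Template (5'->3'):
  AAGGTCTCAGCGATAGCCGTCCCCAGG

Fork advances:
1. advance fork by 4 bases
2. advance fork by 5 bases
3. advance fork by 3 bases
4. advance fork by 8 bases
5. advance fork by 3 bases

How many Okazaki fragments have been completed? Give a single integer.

Step 1: advance 4 -> fork_pos = 0 + 4 = 4. Next multiple of 5 is 5 (not reached); still 0 fragment(s).
Step 2: advance 5 -> fork_pos = 4 + 5 = 9. Reached multiple(s) of 5: 5 -> fragment 1 completed (1 total).
Step 3: advance 3 -> fork_pos = 9 + 3 = 12. Reached multiple(s) of 5: 10 -> fragment 2 completed (2 total).
Step 4: advance 8 -> fork_pos = 12 + 8 = 20. Reached multiple(s) of 5: 15, 20 -> fragments 3-4 completed (4 total).
Step 5: advance 3 -> fork_pos = 20 + 3 = 23. Next multiple of 5 is 25 (not reached); still 4 fragment(s).
Check: final fork_pos = 23; the multiples of 5 that are <= 23 are 5..20 -> 23 // 5 = 4 completed fragment(s).

Answer: 4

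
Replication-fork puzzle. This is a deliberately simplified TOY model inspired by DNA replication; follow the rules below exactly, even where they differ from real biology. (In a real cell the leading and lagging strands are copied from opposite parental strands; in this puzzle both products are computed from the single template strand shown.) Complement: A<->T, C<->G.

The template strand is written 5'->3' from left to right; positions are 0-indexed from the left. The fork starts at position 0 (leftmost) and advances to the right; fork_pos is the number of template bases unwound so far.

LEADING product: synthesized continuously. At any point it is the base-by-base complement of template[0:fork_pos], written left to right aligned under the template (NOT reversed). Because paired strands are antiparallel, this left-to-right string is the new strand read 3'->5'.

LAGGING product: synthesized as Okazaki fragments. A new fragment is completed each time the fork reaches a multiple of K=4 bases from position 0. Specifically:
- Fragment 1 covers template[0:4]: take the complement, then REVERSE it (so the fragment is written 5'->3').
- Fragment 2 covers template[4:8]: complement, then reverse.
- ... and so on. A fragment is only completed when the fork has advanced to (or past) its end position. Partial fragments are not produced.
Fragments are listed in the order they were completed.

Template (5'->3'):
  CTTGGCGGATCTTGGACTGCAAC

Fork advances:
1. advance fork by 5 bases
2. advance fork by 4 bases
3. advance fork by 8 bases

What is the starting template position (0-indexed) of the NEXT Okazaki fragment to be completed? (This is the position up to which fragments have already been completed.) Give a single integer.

Step 1: advance 5 -> fork_pos = 0 + 5 = 5. Reached multiple(s) of 4: 4 -> fragment 1 completed (1 total).
Step 2: advance 4 -> fork_pos = 5 + 4 = 9. Reached multiple(s) of 4: 8 -> fragment 2 completed (2 total).
Step 3: advance 8 -> fork_pos = 9 + 8 = 17. Reached multiple(s) of 4: 12, 16 -> fragments 3-4 completed (4 total).
4 fragment(s) completed, covering template[0:16] (4 x 4 = 16). The next fragment, fragment 5, covers template[16:20], so it starts at position 16.

Answer: 16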